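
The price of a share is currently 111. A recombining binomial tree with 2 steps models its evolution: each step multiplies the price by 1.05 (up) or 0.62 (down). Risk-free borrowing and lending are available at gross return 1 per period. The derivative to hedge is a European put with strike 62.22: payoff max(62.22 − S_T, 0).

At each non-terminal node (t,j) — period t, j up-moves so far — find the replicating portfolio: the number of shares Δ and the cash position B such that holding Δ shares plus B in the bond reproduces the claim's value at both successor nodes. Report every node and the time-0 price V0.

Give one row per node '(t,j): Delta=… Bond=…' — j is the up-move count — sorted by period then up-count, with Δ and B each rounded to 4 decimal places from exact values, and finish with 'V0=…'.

Since d<R<u, set p* = (R−d)/(u−d) = 0.8837; price each node as the discounted p*-expectation of its children.
Terminal values V(2,·): V(2,0)=19.5516, V(2,1)=0.0000, V(2,2)=0.0000
Node (1,0) S=68.8200: V=(p*·0.0000+(1−p*)·19.5516)/1=2.2734; Δ=(0.0000−19.5516)/(72.2610−42.6684)=-0.6607; B=V−Δ·S=47.7423
Node (1,1) S=116.5500: V=(p*·0.0000+(1−p*)·0.0000)/1=0.0000; Δ=(0.0000−0.0000)/(122.3775−72.2610)=0.0000; B=V−Δ·S=0.0000
Node (0,0) S=111.0000: V=(p*·0.0000+(1−p*)·2.2734)/1=0.2644; Δ=(0.0000−2.2734)/(116.5500−68.8200)=-0.0476; B=V−Δ·S=5.5514
Check: Δ(0,0)·S0 + B(0,0) = 0.2644 = V0.

(0,0): Delta=-0.0476 Bond=5.5514
(1,0): Delta=-0.6607 Bond=47.7423
(1,1): Delta=0.0000 Bond=0.0000
V0=0.2644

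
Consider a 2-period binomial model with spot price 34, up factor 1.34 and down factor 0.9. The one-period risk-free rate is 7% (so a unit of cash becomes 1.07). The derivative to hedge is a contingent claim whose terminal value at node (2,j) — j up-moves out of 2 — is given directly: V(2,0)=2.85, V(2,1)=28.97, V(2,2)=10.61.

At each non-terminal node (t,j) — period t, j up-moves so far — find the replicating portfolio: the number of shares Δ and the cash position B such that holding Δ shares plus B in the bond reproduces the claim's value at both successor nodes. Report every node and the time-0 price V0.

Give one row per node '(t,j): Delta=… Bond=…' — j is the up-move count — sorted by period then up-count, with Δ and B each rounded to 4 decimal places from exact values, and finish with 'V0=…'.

(0,0): Delta=0.5582 Bond=-4.6584
(1,0): Delta=1.9400 Bond=-47.2685
(1,1): Delta=-0.9159 Bond=62.1725
V0=14.3190

No-arbitrage ⇒ martingale measure with p* = (R−d)/(u−d) = 0.3864.
Terminal values V(2,·): V(2,0)=2.8500, V(2,1)=28.9700, V(2,2)=10.6100
Node (1,0) S=30.6000: V=(p*·28.9700+(1−p*)·2.8500)/1.07=12.0952; Δ=(28.9700−2.8500)/(41.0040−27.5400)=1.9400; B=V−Δ·S=-47.2685
Node (1,1) S=45.5600: V=(p*·10.6100+(1−p*)·28.9700)/1.07=20.4452; Δ=(10.6100−28.9700)/(61.0504−41.0040)=-0.9159; B=V−Δ·S=62.1725
Node (0,0) S=34.0000: V=(p*·20.4452+(1−p*)·12.0952)/1.07=14.3190; Δ=(20.4452−12.0952)/(45.5600−30.6000)=0.5582; B=V−Δ·S=-4.6584
Root portfolio cost Δ·34+B reproduces V0=14.3190.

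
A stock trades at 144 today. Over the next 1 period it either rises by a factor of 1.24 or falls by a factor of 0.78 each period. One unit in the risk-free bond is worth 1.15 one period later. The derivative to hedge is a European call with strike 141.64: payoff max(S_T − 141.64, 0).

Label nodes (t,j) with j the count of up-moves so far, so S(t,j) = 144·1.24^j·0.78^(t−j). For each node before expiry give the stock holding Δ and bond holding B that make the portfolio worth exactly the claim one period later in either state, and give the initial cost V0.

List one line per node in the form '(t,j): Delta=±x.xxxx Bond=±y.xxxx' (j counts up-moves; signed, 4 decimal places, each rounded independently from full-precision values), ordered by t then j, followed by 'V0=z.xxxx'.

(0,0): Delta=0.5574 Bond=-54.4378
V0=25.8231

No-arbitrage ⇒ martingale measure with p* = (R−d)/(u−d) = 0.8043.
Terminal payoffs: V(1,0)=0.0000, V(1,1)=36.9200
(0,0): S=144.0000. Δ = (V_up−V_dn)/(S_up−S_dn) = (36.9200−0.0000)/(178.5600−112.3200) = 0.5574. V = [p*·36.9200 + (1−p*)·0.0000]/1.15 = 25.8231. B = V − Δ·S = -54.4378.
Check: Δ(0,0)·S0 + B(0,0) = 25.8231 = V0.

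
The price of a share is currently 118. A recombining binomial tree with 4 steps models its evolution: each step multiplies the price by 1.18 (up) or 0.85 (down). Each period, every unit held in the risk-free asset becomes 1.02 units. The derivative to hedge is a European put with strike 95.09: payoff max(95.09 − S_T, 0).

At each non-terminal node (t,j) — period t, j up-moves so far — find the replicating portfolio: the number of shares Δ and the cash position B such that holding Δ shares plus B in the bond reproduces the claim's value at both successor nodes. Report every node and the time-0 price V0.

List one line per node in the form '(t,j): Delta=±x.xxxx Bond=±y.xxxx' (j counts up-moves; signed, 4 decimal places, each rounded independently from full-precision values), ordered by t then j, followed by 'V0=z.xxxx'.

(0,0): Delta=-0.1502 Bond=21.5092
(1,0): Delta=-0.3022 Bond=37.1881
(1,1): Delta=-0.0471 Bond=7.5877
(2,0): Delta=-0.5760 Bond=61.2743
(2,1): Delta=-0.1166 Bond=15.9626
(2,2): Delta=0.0000 Bond=0.0000
(3,0): Delta=-1.0000 Bond=93.2255
(3,1): Delta=-0.2885 Bond=33.5814
(3,2): Delta=0.0000 Bond=0.0000
(3,3): Delta=0.0000 Bond=0.0000
V0=3.7884

The replicating-portfolio and risk-neutral prices coincide; use p* = (1.02−0.85)/(1.18−0.85) = 0.5152 for the latter.
Payoff layer (t=4): V(4,0)=33.4933, V(4,1)=9.5792, V(4,2)=0.0000, V(4,3)=0.0000, V(4,4)=0.0000
  t=3,j=0: stock 72.4667 → up 85.5108 (V=9.5792), down 61.5967 (V=33.4933). Price 20.7587; hedge Δ=-1.0000, bond B=93.2255.
  t=3,j=1: stock 100.6009 → up 118.7091 (V=0.0000), down 85.5108 (V=9.5792). Price 4.5534; hedge Δ=-0.2885, bond B=33.5814.
  t=3,j=2: stock 139.6577 → up 164.7961 (V=0.0000), down 118.7091 (V=0.0000). Price 0.0000; hedge Δ=0.0000, bond B=0.0000.
  t=3,j=3: stock 193.8778 → up 228.7758 (V=0.0000), down 164.7961 (V=0.0000). Price 0.0000; hedge Δ=0.0000, bond B=0.0000.
  t=2,j=0: stock 85.2550 → up 100.6009 (V=4.5534), down 72.4667 (V=20.7587). Price 12.1672; hedge Δ=-0.5760, bond B=61.2743.
  t=2,j=1: stock 118.3540 → up 139.6577 (V=0.0000), down 100.6009 (V=4.5534). Price 2.1644; hedge Δ=-0.1166, bond B=15.9626.
  t=2,j=2: stock 164.3032 → up 193.8778 (V=0.0000), down 139.6577 (V=0.0000). Price 0.0000; hedge Δ=0.0000, bond B=0.0000.
  t=1,j=0: stock 100.3000 → up 118.3540 (V=2.1644), down 85.2550 (V=12.1672). Price 6.8767; hedge Δ=-0.3022, bond B=37.1881.
  t=1,j=1: stock 139.2400 → up 164.3032 (V=0.0000), down 118.3540 (V=2.1644). Price 1.0288; hedge Δ=-0.0471, bond B=7.5877.
  t=0,j=0: stock 118.0000 → up 139.2400 (V=1.0288), down 100.3000 (V=6.8767). Price 3.7884; hedge Δ=-0.1502, bond B=21.5092.
The time-0 hedge costs 3.7884, which is the no-arbitrage price.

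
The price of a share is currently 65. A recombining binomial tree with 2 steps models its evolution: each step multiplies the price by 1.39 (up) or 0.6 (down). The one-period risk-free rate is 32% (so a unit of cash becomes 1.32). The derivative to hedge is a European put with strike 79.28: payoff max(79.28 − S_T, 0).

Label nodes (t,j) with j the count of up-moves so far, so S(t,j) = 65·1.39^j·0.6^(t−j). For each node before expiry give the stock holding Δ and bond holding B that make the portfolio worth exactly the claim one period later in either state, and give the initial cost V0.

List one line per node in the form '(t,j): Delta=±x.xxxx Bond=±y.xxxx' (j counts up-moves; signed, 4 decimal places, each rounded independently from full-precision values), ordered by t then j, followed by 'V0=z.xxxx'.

(0,0): Delta=-0.3774 Bond=27.1044
(1,0): Delta=-1.0000 Bond=60.0606
(1,1): Delta=-0.3512 Bond=33.4171
V0=2.5757

The replicating-portfolio and risk-neutral prices coincide; use p* = (1.32−0.6)/(1.39−0.6) = 0.9114 for the latter.
Terminal values V(2,·): V(2,0)=55.8800, V(2,1)=25.0700, V(2,2)=0.0000
Node (1,0) S=39.0000: V=(p*·25.0700+(1−p*)·55.8800)/1.32=21.0606; Δ=(25.0700−55.8800)/(54.2100−23.4000)=-1.0000; B=V−Δ·S=60.0606
Node (1,1) S=90.3500: V=(p*·0.0000+(1−p*)·25.0700)/1.32=1.6829; Δ=(0.0000−25.0700)/(125.5865−54.2100)=-0.3512; B=V−Δ·S=33.4171
Node (0,0) S=65.0000: V=(p*·1.6829+(1−p*)·21.0606)/1.32=2.5757; Δ=(1.6829−21.0606)/(90.3500−39.0000)=-0.3774; B=V−Δ·S=27.1044
Each (Δ,B) replicates both successor values, so the strategy is self-financing and V0 is arbitrage-free.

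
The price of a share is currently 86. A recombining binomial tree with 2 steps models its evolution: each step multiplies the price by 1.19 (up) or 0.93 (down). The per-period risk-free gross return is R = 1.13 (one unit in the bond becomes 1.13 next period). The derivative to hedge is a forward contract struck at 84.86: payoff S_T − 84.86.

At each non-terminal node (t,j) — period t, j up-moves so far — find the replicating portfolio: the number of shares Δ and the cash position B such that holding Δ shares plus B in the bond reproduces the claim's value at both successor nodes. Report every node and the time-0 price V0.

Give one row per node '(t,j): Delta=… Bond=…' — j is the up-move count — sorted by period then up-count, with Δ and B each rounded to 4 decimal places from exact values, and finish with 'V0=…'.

No-arbitrage ⇒ martingale measure with p* = (R−d)/(u−d) = 0.7692.
Payoff layer (t=2): V(2,0)=-10.4786, V(2,1)=10.3162, V(2,2)=36.9246
  t=1,j=0: stock 79.9800 → up 95.1762 (V=10.3162), down 74.3814 (V=-10.4786). Price 4.8827; hedge Δ=1.0000, bond B=-75.0973.
  t=1,j=1: stock 102.3400 → up 121.7846 (V=36.9246), down 95.1762 (V=10.3162). Price 27.2427; hedge Δ=1.0000, bond B=-75.0973.
  t=0,j=0: stock 86.0000 → up 102.3400 (V=27.2427), down 79.9800 (V=4.8827). Price 19.5422; hedge Δ=1.0000, bond B=-66.4578.
Self-financing check: at every node Δ·S+B equals the discounted successor values.

(0,0): Delta=1.0000 Bond=-66.4578
(1,0): Delta=1.0000 Bond=-75.0973
(1,1): Delta=1.0000 Bond=-75.0973
V0=19.5422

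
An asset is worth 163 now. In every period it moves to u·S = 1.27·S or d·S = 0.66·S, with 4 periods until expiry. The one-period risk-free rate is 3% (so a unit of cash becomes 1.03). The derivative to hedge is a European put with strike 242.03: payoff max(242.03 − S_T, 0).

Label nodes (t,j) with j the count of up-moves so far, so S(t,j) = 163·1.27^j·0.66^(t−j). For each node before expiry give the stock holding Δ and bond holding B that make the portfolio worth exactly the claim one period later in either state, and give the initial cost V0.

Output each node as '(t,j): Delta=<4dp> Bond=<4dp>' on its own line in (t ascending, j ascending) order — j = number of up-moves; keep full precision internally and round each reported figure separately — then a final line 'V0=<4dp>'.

Risk-neutral probability p* = (R−d)/(u−d) = (1.03−0.66)/(1.27−0.66) = 0.6066.
Terminal values V(4,·): V(4,0)=211.1012, V(4,1)=182.5155, V(4,2)=127.5096, V(4,3)=21.6650, V(4,4)=0.0000
Node (3,0) S=46.8618: V=(p*·182.5155+(1−p*)·211.1012)/1.03=188.1187; Δ=(182.5155−211.1012)/(59.5145−30.9288)=-1.0000; B=V−Δ·S=234.9806
Node (3,1) S=90.1736: V=(p*·127.5096+(1−p*)·182.5155)/1.03=144.8070; Δ=(127.5096−182.5155)/(114.5204−59.5145)=-1.0000; B=V−Δ·S=234.9806
Node (3,2) S=173.5158: V=(p*·21.6650+(1−p*)·127.5096)/1.03=61.4648; Δ=(21.6650−127.5096)/(220.3650−114.5204)=-1.0000; B=V−Δ·S=234.9806
Node (3,3) S=333.8864: V=(p*·0.0000+(1−p*)·21.6650)/1.03=8.2756; Δ=(0.0000−21.6650)/(424.0358−220.3650)=-0.1064; B=V−Δ·S=43.7920
Node (2,0) S=71.0028: V=(p*·144.8070+(1−p*)·188.1187)/1.03=157.1337; Δ=(144.8070−188.1187)/(90.1736−46.8618)=-1.0000; B=V−Δ·S=228.1365
Node (2,1) S=136.6266: V=(p*·61.4648+(1−p*)·144.8070)/1.03=91.5099; Δ=(61.4648−144.8070)/(173.5158−90.1736)=-1.0000; B=V−Δ·S=228.1365
Node (2,2) S=262.9027: V=(p*·8.2756+(1−p*)·61.4648)/1.03=28.3520; Δ=(8.2756−61.4648)/(333.8864−173.5158)=-0.3317; B=V−Δ·S=115.5473
Node (1,0) S=107.5800: V=(p*·91.5099+(1−p*)·157.1337)/1.03=113.9117; Δ=(91.5099−157.1337)/(136.6266−71.0028)=-1.0000; B=V−Δ·S=221.4917
Node (1,1) S=207.0100: V=(p*·28.3520+(1−p*)·91.5099)/1.03=51.6514; Δ=(28.3520−91.5099)/(262.9027−136.6266)=-0.5002; B=V−Δ·S=155.1890
Node (0,0) S=163.0000: V=(p*·51.6514+(1−p*)·113.9117)/1.03=73.9294; Δ=(51.6514−113.9117)/(207.0100−107.5800)=-0.6262; B=V−Δ·S=175.9955
The time-0 hedge costs 73.9294, which is the no-arbitrage price.

(0,0): Delta=-0.6262 Bond=175.9955
(1,0): Delta=-1.0000 Bond=221.4917
(1,1): Delta=-0.5002 Bond=155.1890
(2,0): Delta=-1.0000 Bond=228.1365
(2,1): Delta=-1.0000 Bond=228.1365
(2,2): Delta=-0.3317 Bond=115.5473
(3,0): Delta=-1.0000 Bond=234.9806
(3,1): Delta=-1.0000 Bond=234.9806
(3,2): Delta=-1.0000 Bond=234.9806
(3,3): Delta=-0.1064 Bond=43.7920
V0=73.9294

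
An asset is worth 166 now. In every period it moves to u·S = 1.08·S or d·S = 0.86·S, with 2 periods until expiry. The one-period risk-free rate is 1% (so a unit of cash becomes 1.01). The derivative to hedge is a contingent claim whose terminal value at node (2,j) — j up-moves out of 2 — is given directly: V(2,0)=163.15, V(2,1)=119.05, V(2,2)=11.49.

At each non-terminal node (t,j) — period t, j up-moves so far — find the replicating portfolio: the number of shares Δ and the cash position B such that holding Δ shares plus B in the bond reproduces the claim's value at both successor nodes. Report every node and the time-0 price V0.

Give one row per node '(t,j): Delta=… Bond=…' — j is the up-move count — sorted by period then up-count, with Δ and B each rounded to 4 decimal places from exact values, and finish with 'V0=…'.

Since d<R<u, set p* = (R−d)/(u−d) = 0.6818; price each node as the discounted p*-expectation of its children.
Terminal values V(2,·): V(2,0)=163.1500, V(2,1)=119.0500, V(2,2)=11.4900
Node (1,0) S=142.7600: V=(p*·119.0500+(1−p*)·163.1500)/1.01=131.7642; Δ=(119.0500−163.1500)/(154.1808−122.7736)=-1.4041; B=V−Δ·S=332.2187
Node (1,1) S=179.2800: V=(p*·11.4900+(1−p*)·119.0500)/1.01=45.2610; Δ=(11.4900−119.0500)/(193.6224−154.1808)=-2.7271; B=V−Δ·S=534.1701
Node (0,0) S=166.0000: V=(p*·45.2610+(1−p*)·131.7642)/1.01=72.0641; Δ=(45.2610−131.7642)/(179.2800−142.7600)=-2.3687; B=V−Δ·S=465.2603
Self-financing check: at every node Δ·S+B equals the discounted successor values.

(0,0): Delta=-2.3687 Bond=465.2603
(1,0): Delta=-1.4041 Bond=332.2187
(1,1): Delta=-2.7271 Bond=534.1701
V0=72.0641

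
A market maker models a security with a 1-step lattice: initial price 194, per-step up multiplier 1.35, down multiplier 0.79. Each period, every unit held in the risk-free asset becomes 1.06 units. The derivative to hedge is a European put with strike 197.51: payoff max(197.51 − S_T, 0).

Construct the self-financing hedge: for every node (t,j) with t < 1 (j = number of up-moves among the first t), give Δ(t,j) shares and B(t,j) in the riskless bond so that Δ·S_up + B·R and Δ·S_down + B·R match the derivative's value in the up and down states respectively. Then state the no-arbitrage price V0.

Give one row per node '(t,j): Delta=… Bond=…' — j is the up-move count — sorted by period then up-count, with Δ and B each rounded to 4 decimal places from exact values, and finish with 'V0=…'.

(0,0): Delta=-0.4073 Bond=100.6360
V0=21.6181

Since d<R<u, set p* = (R−d)/(u−d) = 0.4821; price each node as the discounted p*-expectation of its children.
Terminal payoffs: V(1,0)=44.2500, V(1,1)=0.0000
  t=0,j=0: stock 194.0000 → up 261.9000 (V=0.0000), down 153.2600 (V=44.2500). Price 21.6181; hedge Δ=-0.4073, bond B=100.6360.
Each (Δ,B) replicates both successor values, so the strategy is self-financing and V0 is arbitrage-free.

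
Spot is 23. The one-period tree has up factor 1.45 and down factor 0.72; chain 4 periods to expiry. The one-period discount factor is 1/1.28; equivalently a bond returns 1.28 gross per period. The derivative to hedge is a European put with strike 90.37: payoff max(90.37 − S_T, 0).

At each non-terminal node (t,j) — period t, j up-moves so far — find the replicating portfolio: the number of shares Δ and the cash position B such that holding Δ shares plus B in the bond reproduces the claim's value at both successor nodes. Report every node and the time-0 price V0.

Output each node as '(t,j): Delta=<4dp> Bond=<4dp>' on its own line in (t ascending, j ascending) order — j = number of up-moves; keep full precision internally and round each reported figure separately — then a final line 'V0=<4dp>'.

Under the risk-neutral measure, an up-move has probability p* = (R−d)/(u−d) = 0.7671 and values discount at R = 1.28.
At expiry t=4: V(4,0)=84.1890, V(4,1)=77.9222, V(4,2)=65.3015, V(4,3)=39.8848, V(4,4)=0.0000
  t=3,j=0: stock 8.5847 → up 12.4478 (V=77.9222), down 6.1810 (V=84.1890). Price 62.0169; hedge Δ=-1.0000, bond B=70.6016.
  t=3,j=1: stock 17.2886 → up 25.0685 (V=65.3015), down 12.4478 (V=77.9222). Price 53.3129; hedge Δ=-1.0000, bond B=70.6016.
  t=3,j=2: stock 34.8174 → up 50.4852 (V=39.8848), down 25.0685 (V=65.3015). Price 35.7842; hedge Δ=-1.0000, bond B=70.6016.
  t=3,j=3: stock 70.1184 → up 101.6716 (V=0.0000), down 50.4852 (V=39.8848). Price 7.2564; hedge Δ=-0.7792, bond B=61.8931.
  t=2,j=0: stock 11.9232 → up 17.2886 (V=53.3129), down 8.5847 (V=62.0169). Price 43.2343; hedge Δ=-1.0000, bond B=55.1575.
  t=2,j=1: stock 24.0120 → up 34.8174 (V=35.7842), down 17.2886 (V=53.3129). Price 31.1455; hedge Δ=-1.0000, bond B=55.1575.
  t=2,j=2: stock 48.3575 → up 70.1184 (V=7.2564), down 34.8174 (V=35.7842). Price 10.8593; hedge Δ=-0.8081, bond B=49.9384.
  t=1,j=0: stock 16.5600 → up 24.0120 (V=31.1455), down 11.9232 (V=43.2343). Price 26.5318; hedge Δ=-1.0000, bond B=43.0918.
  t=1,j=1: stock 33.3500 → up 48.3575 (V=10.8593), down 24.0120 (V=31.1455). Price 12.1746; hedge Δ=-0.8333, bond B=39.9639.
  t=0,j=0: stock 23.0000 → up 33.3500 (V=12.1746), down 16.5600 (V=26.5318). Price 12.1235; hedge Δ=-0.8551, bond B=31.7909.
Self-financing check: at every node Δ·S+B equals the discounted successor values.

(0,0): Delta=-0.8551 Bond=31.7909
(1,0): Delta=-1.0000 Bond=43.0918
(1,1): Delta=-0.8333 Bond=39.9639
(2,0): Delta=-1.0000 Bond=55.1575
(2,1): Delta=-1.0000 Bond=55.1575
(2,2): Delta=-0.8081 Bond=49.9384
(3,0): Delta=-1.0000 Bond=70.6016
(3,1): Delta=-1.0000 Bond=70.6016
(3,2): Delta=-1.0000 Bond=70.6016
(3,3): Delta=-0.7792 Bond=61.8931
V0=12.1235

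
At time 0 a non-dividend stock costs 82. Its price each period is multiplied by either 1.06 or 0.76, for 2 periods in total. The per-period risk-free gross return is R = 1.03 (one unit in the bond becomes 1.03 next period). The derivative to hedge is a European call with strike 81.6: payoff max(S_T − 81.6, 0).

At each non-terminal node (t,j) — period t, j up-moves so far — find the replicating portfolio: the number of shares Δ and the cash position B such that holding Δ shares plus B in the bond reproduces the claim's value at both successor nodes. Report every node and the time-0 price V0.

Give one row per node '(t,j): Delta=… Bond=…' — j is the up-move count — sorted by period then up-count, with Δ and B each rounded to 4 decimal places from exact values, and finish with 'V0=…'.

(0,0): Delta=0.3742 Bond=-22.6414
(1,0): Delta=0.0000 Bond=0.0000
(1,1): Delta=0.4040 Bond=-25.9118
V0=8.0437

The replicating-portfolio and risk-neutral prices coincide; use p* = (1.03−0.76)/(1.06−0.76) = 0.9000 for the latter.
Terminal values V(2,·): V(2,0)=0.0000, V(2,1)=0.0000, V(2,2)=10.5352
  t=1,j=0: stock 62.3200 → up 66.0592 (V=0.0000), down 47.3632 (V=0.0000). Price 0.0000; hedge Δ=0.0000, bond B=0.0000.
  t=1,j=1: stock 86.9200 → up 92.1352 (V=10.5352), down 66.0592 (V=0.0000). Price 9.2055; hedge Δ=0.4040, bond B=-25.9118.
  t=0,j=0: stock 82.0000 → up 86.9200 (V=9.2055), down 62.3200 (V=0.0000). Price 8.0437; hedge Δ=0.3742, bond B=-22.6414.
The time-0 hedge costs 8.0437, which is the no-arbitrage price.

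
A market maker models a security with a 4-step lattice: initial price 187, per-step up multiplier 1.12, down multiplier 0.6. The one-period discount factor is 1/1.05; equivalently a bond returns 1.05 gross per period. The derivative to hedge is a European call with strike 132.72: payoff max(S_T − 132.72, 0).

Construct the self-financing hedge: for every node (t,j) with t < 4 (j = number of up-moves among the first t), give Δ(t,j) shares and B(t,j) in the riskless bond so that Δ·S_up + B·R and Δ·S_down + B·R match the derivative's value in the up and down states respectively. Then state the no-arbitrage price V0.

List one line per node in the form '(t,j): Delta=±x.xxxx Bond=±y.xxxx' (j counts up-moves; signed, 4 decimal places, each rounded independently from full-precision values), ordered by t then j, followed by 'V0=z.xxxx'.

(0,0): Delta=0.8535 Bond=-77.9154
(1,0): Delta=0.2900 Bond=-18.5961
(1,1): Delta=0.9004 Bond=-91.6447
(2,0): Delta=0.0000 Bond=0.0000
(2,1): Delta=0.3142 Bond=-22.5633
(2,2): Delta=0.9493 Bond=-107.6857
(3,0): Delta=0.0000 Bond=0.0000
(3,1): Delta=0.0000 Bond=0.0000
(3,2): Delta=0.3404 Bond=-27.3768
(3,3): Delta=1.0000 Bond=-126.4000
V0=81.6818

The replicating-portfolio and risk-neutral prices coincide; use p* = (1.05−0.6)/(1.12−0.6) = 0.8654 for the latter.
Terminal payoffs: V(4,0)=0.0000, V(4,1)=0.0000, V(4,2)=0.0000, V(4,3)=24.9129, V(4,4)=161.5281
  t=3,j=0: stock 40.3920 → up 45.2390 (V=0.0000), down 24.2352 (V=0.0000). Price 0.0000; hedge Δ=0.0000, bond B=0.0000.
  t=3,j=1: stock 75.3984 → up 84.4462 (V=0.0000), down 45.2390 (V=0.0000). Price 0.0000; hedge Δ=0.0000, bond B=0.0000.
  t=3,j=2: stock 140.7437 → up 157.6329 (V=24.9129), down 84.4462 (V=0.0000). Price 20.5326; hedge Δ=0.3404, bond B=-27.3768.
  t=3,j=3: stock 262.7215 → up 294.2481 (V=161.5281), down 157.6329 (V=24.9129). Price 136.3215; hedge Δ=1.0000, bond B=-126.4000.
  t=2,j=0: stock 67.3200 → up 75.3984 (V=0.0000), down 40.3920 (V=0.0000). Price 0.0000; hedge Δ=0.0000, bond B=0.0000.
  t=2,j=1: stock 125.6640 → up 140.7437 (V=20.5326), down 75.3984 (V=0.0000). Price 16.9225; hedge Δ=0.3142, bond B=-22.5633.
  t=2,j=2: stock 234.5728 → up 262.7215 (V=136.3215), down 140.7437 (V=20.5326). Price 114.9853; hedge Δ=0.9493, bond B=-107.6857.
  t=1,j=0: stock 112.2000 → up 125.6640 (V=16.9225), down 67.3200 (V=0.0000). Price 13.9471; hedge Δ=0.2900, bond B=-18.5961.
  t=1,j=1: stock 209.4400 → up 234.5728 (V=114.9853), down 125.6640 (V=16.9225). Price 96.9377; hedge Δ=0.9004, bond B=-91.6447.
  t=0,j=0: stock 187.0000 → up 209.4400 (V=96.9377), down 112.2000 (V=13.9471). Price 81.6818; hedge Δ=0.8535, bond B=-77.9154.
Each (Δ,B) replicates both successor values, so the strategy is self-financing and V0 is arbitrage-free.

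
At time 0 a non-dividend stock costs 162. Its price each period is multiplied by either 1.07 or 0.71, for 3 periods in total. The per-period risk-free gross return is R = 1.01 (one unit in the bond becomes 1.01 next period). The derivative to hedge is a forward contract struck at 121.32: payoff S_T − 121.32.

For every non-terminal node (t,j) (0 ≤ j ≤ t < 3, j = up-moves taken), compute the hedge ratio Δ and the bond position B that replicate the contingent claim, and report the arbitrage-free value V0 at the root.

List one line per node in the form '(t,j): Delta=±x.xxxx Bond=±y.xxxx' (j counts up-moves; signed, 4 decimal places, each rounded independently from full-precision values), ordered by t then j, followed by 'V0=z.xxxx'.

Risk-neutral probability p* = (R−d)/(u−d) = (1.01−0.71)/(1.07−0.71) = 0.8333.
At expiry t=3: V(3,0)=-63.3384, V(3,1)=-33.9393, V(3,2)=10.3664, V(3,3)=77.1370
  t=2,j=0: stock 81.6642 → up 87.3807 (V=-33.9393), down 57.9816 (V=-63.3384). Price -38.4546; hedge Δ=1.0000, bond B=-120.1188.
  t=2,j=1: stock 123.0714 → up 131.6864 (V=10.3664), down 87.3807 (V=-33.9393). Price 2.9526; hedge Δ=1.0000, bond B=-120.1188.
  t=2,j=2: stock 185.4738 → up 198.4570 (V=77.1370), down 131.6864 (V=10.3664). Price 65.3550; hedge Δ=1.0000, bond B=-120.1188.
  t=1,j=0: stock 115.0200 → up 123.0714 (V=2.9526), down 81.6642 (V=-38.4546). Price -3.9095; hedge Δ=1.0000, bond B=-118.9295.
  t=1,j=1: stock 173.3400 → up 185.4738 (V=65.3550), down 123.0714 (V=2.9526). Price 54.4105; hedge Δ=1.0000, bond B=-118.9295.
  t=0,j=0: stock 162.0000 → up 173.3400 (V=54.4105), down 115.0200 (V=-3.9095). Price 44.2480; hedge Δ=1.0000, bond B=-117.7520.
The time-0 hedge costs 44.2480, which is the no-arbitrage price.

(0,0): Delta=1.0000 Bond=-117.7520
(1,0): Delta=1.0000 Bond=-118.9295
(1,1): Delta=1.0000 Bond=-118.9295
(2,0): Delta=1.0000 Bond=-120.1188
(2,1): Delta=1.0000 Bond=-120.1188
(2,2): Delta=1.0000 Bond=-120.1188
V0=44.2480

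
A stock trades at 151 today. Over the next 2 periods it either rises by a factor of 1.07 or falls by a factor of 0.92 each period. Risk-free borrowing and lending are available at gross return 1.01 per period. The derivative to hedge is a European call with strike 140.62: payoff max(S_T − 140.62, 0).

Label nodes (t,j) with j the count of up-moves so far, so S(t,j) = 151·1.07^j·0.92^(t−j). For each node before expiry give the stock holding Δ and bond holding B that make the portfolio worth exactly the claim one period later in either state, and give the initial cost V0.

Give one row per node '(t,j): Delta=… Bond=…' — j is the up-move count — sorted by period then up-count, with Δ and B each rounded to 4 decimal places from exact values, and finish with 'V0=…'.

No-arbitrage ⇒ martingale measure with p* = (R−d)/(u−d) = 0.6000.
Terminal values V(2,·): V(2,0)=0.0000, V(2,1)=8.0244, V(2,2)=32.2599
  t=1,j=0: stock 138.9200 → up 148.6444 (V=8.0244), down 127.8064 (V=0.0000). Price 4.7670; hedge Δ=0.3851, bond B=-48.7290.
  t=1,j=1: stock 161.5700 → up 172.8799 (V=32.2599), down 148.6444 (V=8.0244). Price 22.3423; hedge Δ=1.0000, bond B=-139.2277.
  t=0,j=0: stock 151.0000 → up 161.5700 (V=22.3423), down 138.9200 (V=4.7670). Price 15.1605; hedge Δ=0.7760, bond B=-102.0082.
Root portfolio cost Δ·151+B reproduces V0=15.1605.

(0,0): Delta=0.7760 Bond=-102.0082
(1,0): Delta=0.3851 Bond=-48.7290
(1,1): Delta=1.0000 Bond=-139.2277
V0=15.1605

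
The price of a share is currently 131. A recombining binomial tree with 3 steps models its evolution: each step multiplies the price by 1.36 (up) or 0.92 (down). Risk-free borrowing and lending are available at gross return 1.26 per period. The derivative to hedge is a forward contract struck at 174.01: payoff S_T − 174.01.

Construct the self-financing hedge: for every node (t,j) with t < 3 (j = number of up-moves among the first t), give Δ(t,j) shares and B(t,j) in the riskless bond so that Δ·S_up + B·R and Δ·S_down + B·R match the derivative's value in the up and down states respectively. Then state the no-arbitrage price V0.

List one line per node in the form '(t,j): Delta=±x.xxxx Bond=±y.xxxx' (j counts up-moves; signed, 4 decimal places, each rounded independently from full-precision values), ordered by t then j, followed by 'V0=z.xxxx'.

(0,0): Delta=1.0000 Bond=-86.9886
(1,0): Delta=1.0000 Bond=-109.6057
(1,1): Delta=1.0000 Bond=-109.6057
(2,0): Delta=1.0000 Bond=-138.1032
(2,1): Delta=1.0000 Bond=-138.1032
(2,2): Delta=1.0000 Bond=-138.1032
V0=44.0114

No-arbitrage ⇒ martingale measure with p* = (R−d)/(u−d) = 0.7727.
At expiry t=3: V(3,0)=-72.0019, V(3,1)=-23.2154, V(3,2)=48.9038, V(3,3)=155.5147
Node (2,0) S=110.8784: V=(p*·-23.2154+(1−p*)·-72.0019)/1.26=-27.2248; Δ=(-23.2154−-72.0019)/(150.7946−102.0081)=1.0000; B=V−Δ·S=-138.1032
Node (2,1) S=163.9072: V=(p*·48.9038+(1−p*)·-23.2154)/1.26=25.8040; Δ=(48.9038−-23.2154)/(222.9138−150.7946)=1.0000; B=V−Δ·S=-138.1032
Node (2,2) S=242.2976: V=(p*·155.5147+(1−p*)·48.9038)/1.26=104.1944; Δ=(155.5147−48.9038)/(329.5247−222.9138)=1.0000; B=V−Δ·S=-138.1032
Node (1,0) S=120.5200: V=(p*·25.8040+(1−p*)·-27.2248)/1.26=10.9143; Δ=(25.8040−-27.2248)/(163.9072−110.8784)=1.0000; B=V−Δ·S=-109.6057
Node (1,1) S=178.1600: V=(p*·104.1944+(1−p*)·25.8040)/1.26=68.5543; Δ=(104.1944−25.8040)/(242.2976−163.9072)=1.0000; B=V−Δ·S=-109.6057
Node (0,0) S=131.0000: V=(p*·68.5543+(1−p*)·10.9143)/1.26=44.0114; Δ=(68.5543−10.9143)/(178.1600−120.5200)=1.0000; B=V−Δ·S=-86.9886
Check: Δ(0,0)·S0 + B(0,0) = 44.0114 = V0.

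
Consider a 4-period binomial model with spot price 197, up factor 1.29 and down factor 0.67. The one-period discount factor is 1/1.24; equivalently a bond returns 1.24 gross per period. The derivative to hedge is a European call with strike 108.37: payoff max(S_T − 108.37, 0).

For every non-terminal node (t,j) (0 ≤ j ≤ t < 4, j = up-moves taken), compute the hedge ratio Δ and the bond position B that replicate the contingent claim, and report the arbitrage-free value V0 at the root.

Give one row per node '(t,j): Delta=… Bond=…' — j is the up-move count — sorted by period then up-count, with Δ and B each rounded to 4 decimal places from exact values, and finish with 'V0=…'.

(0,0): Delta=0.9975 Bond=-45.3094
(1,0): Delta=0.9605 Bond=-51.3011
(1,1): Delta=0.9991 Bond=-56.6120
(2,0): Delta=0.5246 Bond=-25.0648
(2,1): Delta=0.9803 Bond=-66.9948
(2,2): Delta=1.0000 Bond=-70.4800
(3,0): Delta=0.0000 Bond=0.0000
(3,1): Delta=0.5485 Bond=-33.8066
(3,2): Delta=1.0000 Bond=-87.3952
(3,3): Delta=1.0000 Bond=-87.3952
V0=151.1896

Risk-neutral probability p* = (R−d)/(u−d) = (1.24−0.67)/(1.29−0.67) = 0.9194.
Payoff layer (t=4): V(4,0)=0.0000, V(4,1)=0.0000, V(4,2)=38.7919, V(4,3)=174.9715, V(4,4)=437.1681
Node (3,0) S=59.2503: V=(p*·0.0000+(1−p*)·0.0000)/1.24=0.0000; Δ=(0.0000−0.0000)/(76.4329−39.6977)=0.0000; B=V−Δ·S=0.0000
Node (3,1) S=114.0790: V=(p*·38.7919+(1−p*)·0.0000)/1.24=28.7609; Δ=(38.7919−0.0000)/(147.1619−76.4329)=0.5485; B=V−Δ·S=-33.8066
Node (3,2) S=219.6446: V=(p*·174.9715+(1−p*)·38.7919)/1.24=132.2494; Δ=(174.9715−38.7919)/(283.3415−147.1619)=1.0000; B=V−Δ·S=-87.3952
Node (3,3) S=422.8977: V=(p*·437.1681+(1−p*)·174.9715)/1.24=335.5026; Δ=(437.1681−174.9715)/(545.5381−283.3415)=1.0000; B=V−Δ·S=-87.3952
Node (2,0) S=88.4333: V=(p*·28.7609+(1−p*)·0.0000)/1.24=21.3237; Δ=(28.7609−0.0000)/(114.0790−59.2503)=0.5246; B=V−Δ·S=-25.0648
Node (2,1) S=170.2671: V=(p*·132.2494+(1−p*)·28.7609)/1.24=99.9222; Δ=(132.2494−28.7609)/(219.6446−114.0790)=0.9803; B=V−Δ·S=-66.9948
Node (2,2) S=327.8277: V=(p*·335.5026+(1−p*)·132.2494)/1.24=257.3477; Δ=(335.5026−132.2494)/(422.8977−219.6446)=1.0000; B=V−Δ·S=-70.4800
Node (1,0) S=131.9900: V=(p*·99.9222+(1−p*)·21.3237)/1.24=75.4707; Δ=(99.9222−21.3237)/(170.2671−88.4333)=0.9605; B=V−Δ·S=-51.3011
Node (1,1) S=254.1300: V=(p*·257.3477+(1−p*)·99.9222)/1.24=197.3001; Δ=(257.3477−99.9222)/(327.8277−170.2671)=0.9991; B=V−Δ·S=-56.6120
Node (0,0) S=197.0000: V=(p*·197.3001+(1−p*)·75.4707)/1.24=151.1896; Δ=(197.3001−75.4707)/(254.1300−131.9900)=0.9975; B=V−Δ·S=-45.3094
Check: Δ(0,0)·S0 + B(0,0) = 151.1896 = V0.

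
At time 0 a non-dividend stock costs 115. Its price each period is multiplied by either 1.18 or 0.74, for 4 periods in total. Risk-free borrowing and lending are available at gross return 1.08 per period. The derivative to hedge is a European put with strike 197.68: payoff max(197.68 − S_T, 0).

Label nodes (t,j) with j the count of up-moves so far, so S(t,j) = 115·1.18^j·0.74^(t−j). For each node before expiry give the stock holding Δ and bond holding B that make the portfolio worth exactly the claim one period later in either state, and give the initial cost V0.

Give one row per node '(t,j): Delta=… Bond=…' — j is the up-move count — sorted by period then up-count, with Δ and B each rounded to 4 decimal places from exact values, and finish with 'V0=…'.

Under the risk-neutral measure, an up-move has probability p* = (R−d)/(u−d) = 0.7727 and values discount at R = 1.08.
Payoff layer (t=4): V(4,0)=163.1954, V(4,1)=142.6911, V(4,2)=109.9950, V(4,3)=57.8580, V(4,4)=0.0000
(3,0): S=46.6008. Δ = (V_up−V_dn)/(S_up−S_dn) = (142.6911−163.1954)/(54.9889−34.4846) = -1.0000. V = [p*·142.6911 + (1−p*)·163.1954]/1.08 = 136.4363. B = V − Δ·S = 183.0370.
(3,1): S=74.3093. Δ = (V_up−V_dn)/(S_up−S_dn) = (109.9950−142.6911)/(87.6850−54.9889) = -1.0000. V = [p*·109.9950 + (1−p*)·142.6911]/1.08 = 108.7277. B = V − Δ·S = 183.0370.
(3,2): S=118.4932. Δ = (V_up−V_dn)/(S_up−S_dn) = (57.8580−109.9950)/(139.8220−87.6850) = -1.0000. V = [p*·57.8580 + (1−p*)·109.9950]/1.08 = 64.5438. B = V − Δ·S = 183.0370.
(3,3): S=188.9487. Δ = (V_up−V_dn)/(S_up−S_dn) = (0.0000−57.8580)/(222.9594−139.8220) = -0.6959. V = [p*·0.0000 + (1−p*)·57.8580]/1.08 = 12.1755. B = V − Δ·S = 143.6709.
(2,0): S=62.9740. Δ = (V_up−V_dn)/(S_up−S_dn) = (108.7277−136.4363)/(74.3093−46.6008) = -1.0000. V = [p*·108.7277 + (1−p*)·136.4363]/1.08 = 106.5047. B = V − Δ·S = 169.4787.
(2,1): S=100.4180. Δ = (V_up−V_dn)/(S_up−S_dn) = (64.5438−108.7277)/(118.4932−74.3093) = -1.0000. V = [p*·64.5438 + (1−p*)·108.7277]/1.08 = 69.0607. B = V − Δ·S = 169.4787.
(2,2): S=160.1260. Δ = (V_up−V_dn)/(S_up−S_dn) = (12.1755−64.5438)/(188.9487−118.4932) = -0.7433. V = [p*·12.1755 + (1−p*)·64.5438]/1.08 = 22.2939. B = V − Δ·S = 141.3127.
(1,0): S=85.1000. Δ = (V_up−V_dn)/(S_up−S_dn) = (69.0607−106.5047)/(100.4180−62.9740) = -1.0000. V = [p*·69.0607 + (1−p*)·106.5047]/1.08 = 71.8248. B = V − Δ·S = 156.9248.
(1,1): S=135.7000. Δ = (V_up−V_dn)/(S_up−S_dn) = (22.2939−69.0607)/(160.1260−100.4180) = -0.7833. V = [p*·22.2939 + (1−p*)·69.0607]/1.08 = 30.4840. B = V − Δ·S = 136.7723.
(0,0): S=115.0000. Δ = (V_up−V_dn)/(S_up−S_dn) = (30.4840−71.8248)/(135.7000−85.1000) = -0.8170. V = [p*·30.4840 + (1−p*)·71.8248]/1.08 = 36.9256. B = V − Δ·S = 130.8819.
Check: Δ(0,0)·S0 + B(0,0) = 36.9256 = V0.

(0,0): Delta=-0.8170 Bond=130.8819
(1,0): Delta=-1.0000 Bond=156.9248
(1,1): Delta=-0.7833 Bond=136.7723
(2,0): Delta=-1.0000 Bond=169.4787
(2,1): Delta=-1.0000 Bond=169.4787
(2,2): Delta=-0.7433 Bond=141.3127
(3,0): Delta=-1.0000 Bond=183.0370
(3,1): Delta=-1.0000 Bond=183.0370
(3,2): Delta=-1.0000 Bond=183.0370
(3,3): Delta=-0.6959 Bond=143.6709
V0=36.9256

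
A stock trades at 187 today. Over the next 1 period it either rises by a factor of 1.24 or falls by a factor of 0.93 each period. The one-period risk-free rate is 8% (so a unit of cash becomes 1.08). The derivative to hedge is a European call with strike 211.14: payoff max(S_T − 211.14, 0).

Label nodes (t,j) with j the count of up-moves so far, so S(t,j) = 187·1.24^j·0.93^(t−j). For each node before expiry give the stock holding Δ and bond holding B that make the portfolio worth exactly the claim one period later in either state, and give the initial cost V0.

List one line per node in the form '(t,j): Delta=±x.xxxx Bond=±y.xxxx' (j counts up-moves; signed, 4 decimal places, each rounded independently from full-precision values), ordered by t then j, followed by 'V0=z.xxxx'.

Since d<R<u, set p* = (R−d)/(u−d) = 0.4839; price each node as the discounted p*-expectation of its children.
Terminal values V(1,·): V(1,0)=0.0000, V(1,1)=20.7400
(0,0): S=187.0000. Δ = (V_up−V_dn)/(S_up−S_dn) = (20.7400−0.0000)/(231.8800−173.9100) = 0.3578. V = [p*·20.7400 + (1−p*)·0.0000]/1.08 = 9.2921. B = V − Δ·S = -57.6111.
Each (Δ,B) replicates both successor values, so the strategy is self-financing and V0 is arbitrage-free.

(0,0): Delta=0.3578 Bond=-57.6111
V0=9.2921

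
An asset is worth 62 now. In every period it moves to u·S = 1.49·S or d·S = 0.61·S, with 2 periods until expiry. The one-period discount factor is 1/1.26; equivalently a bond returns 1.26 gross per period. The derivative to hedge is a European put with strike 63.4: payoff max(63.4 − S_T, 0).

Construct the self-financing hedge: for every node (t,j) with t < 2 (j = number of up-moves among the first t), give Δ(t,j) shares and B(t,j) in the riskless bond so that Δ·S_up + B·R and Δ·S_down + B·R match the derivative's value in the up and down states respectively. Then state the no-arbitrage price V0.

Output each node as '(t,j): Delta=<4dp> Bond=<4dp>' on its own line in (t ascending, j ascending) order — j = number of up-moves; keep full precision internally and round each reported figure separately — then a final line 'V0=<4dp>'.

The replicating-portfolio and risk-neutral prices coincide; use p* = (1.26−0.61)/(1.49−0.61) = 0.7386 for the latter.
At expiry t=2: V(2,0)=40.3298, V(2,1)=7.0482, V(2,2)=0.0000
  t=1,j=0: stock 37.8200 → up 56.3518 (V=7.0482), down 23.0702 (V=40.3298). Price 12.4975; hedge Δ=-1.0000, bond B=50.3175.
  t=1,j=1: stock 92.3800 → up 137.6462 (V=0.0000), down 56.3518 (V=7.0482). Price 1.4620; hedge Δ=-0.0867, bond B=9.4713.
  t=0,j=0: stock 62.0000 → up 92.3800 (V=1.4620), down 37.8200 (V=12.4975). Price 3.4494; hedge Δ=-0.2023, bond B=15.9897.
Self-financing check: at every node Δ·S+B equals the discounted successor values.

(0,0): Delta=-0.2023 Bond=15.9897
(1,0): Delta=-1.0000 Bond=50.3175
(1,1): Delta=-0.0867 Bond=9.4713
V0=3.4494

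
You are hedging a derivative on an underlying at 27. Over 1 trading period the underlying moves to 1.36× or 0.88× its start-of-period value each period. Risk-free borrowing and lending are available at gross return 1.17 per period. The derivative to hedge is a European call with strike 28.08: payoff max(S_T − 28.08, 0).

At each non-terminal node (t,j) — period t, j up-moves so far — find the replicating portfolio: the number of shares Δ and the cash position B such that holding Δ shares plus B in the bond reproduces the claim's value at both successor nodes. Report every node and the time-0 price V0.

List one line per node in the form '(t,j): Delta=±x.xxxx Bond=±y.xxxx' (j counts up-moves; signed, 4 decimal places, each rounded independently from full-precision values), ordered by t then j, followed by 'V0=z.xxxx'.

(0,0): Delta=0.6667 Bond=-13.5385
V0=4.4615

The replicating-portfolio and risk-neutral prices coincide; use p* = (1.17−0.88)/(1.36−0.88) = 0.6042 for the latter.
Payoff layer (t=1): V(1,0)=0.0000, V(1,1)=8.6400
  t=0,j=0: stock 27.0000 → up 36.7200 (V=8.6400), down 23.7600 (V=0.0000). Price 4.4615; hedge Δ=0.6667, bond B=-13.5385.
Check: Δ(0,0)·S0 + B(0,0) = 4.4615 = V0.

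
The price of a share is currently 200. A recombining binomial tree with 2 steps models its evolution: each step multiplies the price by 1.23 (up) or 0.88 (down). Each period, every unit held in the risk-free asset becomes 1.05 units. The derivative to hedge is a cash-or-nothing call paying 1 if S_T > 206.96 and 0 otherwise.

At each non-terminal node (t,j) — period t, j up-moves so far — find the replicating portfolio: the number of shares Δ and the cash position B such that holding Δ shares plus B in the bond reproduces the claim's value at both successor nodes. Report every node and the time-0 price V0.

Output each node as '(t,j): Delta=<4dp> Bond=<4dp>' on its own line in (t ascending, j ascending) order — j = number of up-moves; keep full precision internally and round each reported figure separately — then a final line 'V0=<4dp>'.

Risk-neutral probability p* = (R−d)/(u−d) = (1.05−0.88)/(1.23−0.88) = 0.4857.
Terminal payoffs: V(2,0)=0.0000, V(2,1)=1.0000, V(2,2)=1.0000
Node (1,0) S=176.0000: V=(p*·1.0000+(1−p*)·0.0000)/1.05=0.4626; Δ=(1.0000−0.0000)/(216.4800−154.8800)=0.0162; B=V−Δ·S=-2.3946
Node (1,1) S=246.0000: V=(p*·1.0000+(1−p*)·1.0000)/1.05=0.9524; Δ=(1.0000−1.0000)/(302.5800−216.4800)=0.0000; B=V−Δ·S=0.9524
Node (0,0) S=200.0000: V=(p*·0.9524+(1−p*)·0.4626)/1.05=0.6671; Δ=(0.9524−0.4626)/(246.0000−176.0000)=0.0070; B=V−Δ·S=-0.7323
Each (Δ,B) replicates both successor values, so the strategy is self-financing and V0 is arbitrage-free.

(0,0): Delta=0.0070 Bond=-0.7323
(1,0): Delta=0.0162 Bond=-2.3946
(1,1): Delta=0.0000 Bond=0.9524
V0=0.6671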